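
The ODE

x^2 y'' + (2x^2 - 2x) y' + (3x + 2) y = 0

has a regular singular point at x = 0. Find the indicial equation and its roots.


Divide by x^2 to reach normal form y'' + P_1(x) y' + P_2(x) y = 0 with P_1(x) = 2 - 2/x and P_2(x) = 3/x + 2/x^2.
x = 0 is a singular point because the y'-coefficient 2 - 2/x has a pole at x = 0 and the y-coefficient 3/x + 2/x^2 has a pole at x = 0.
It is a regular singular point because x P_1(x) = p(x) = 2x - 2 and x^2 P_2(x) = q(x) = 3x + 2 are polynomials, hence analytic at x = 0.
p(0) = -2,  q(0) = 2.
Indicial equation: r(r-1) + p(0) r + q(0) = 0, i.e. r^2 + (p(0) - 1) r + q(0) = 0, i.e. r^2 - 3 r + 2 = 0.
Discriminant: (-3)^2 - 4(2) = 1, so r = (3 ± 1)/2.
Solving: r_1 = 2, r_2 = 1.

indicial: r^2 - 3 r + 2 = 0; roots r_1 = 2, r_2 = 1


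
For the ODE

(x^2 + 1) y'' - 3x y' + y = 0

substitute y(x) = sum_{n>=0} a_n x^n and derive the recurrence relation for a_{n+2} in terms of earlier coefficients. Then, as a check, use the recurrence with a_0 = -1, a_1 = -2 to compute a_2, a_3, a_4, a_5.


Substitute y = sum_n a_n x^n.
(1 + 1 x^2) y'' contributes (n+2)(n+1) a_{n+2} + n(n-1) a_n at x^n.
-3 x y'(x) contributes -3 n a_n at x^n.
y(x) contributes 1 a_n at x^n.
Matching x^n: (n+2)(n+1) a_{n+2} + (n(n-1) - 3 n + 1) a_n = 0.
Thus a_{n+2} = (-n(n-1) + 3 n - 1) / ((n+1)(n+2)) * a_n.

Check with a_0 = -1, a_1 = -2 (apply the recurrence for n = 0, 1, 2, 3): a_0 = -1, a_1 = -2, a_2 = 1/2, a_3 = -2/3, a_4 = 1/8, a_5 = -1/15.

a_(n+2) = (-n(n-1) + 3 n - 1) / ((n+1)(n+2)) * a_n; check: a_0 = -1, a_1 = -2, a_2 = 1/2, a_3 = -2/3, a_4 = 1/8, a_5 = -1/15


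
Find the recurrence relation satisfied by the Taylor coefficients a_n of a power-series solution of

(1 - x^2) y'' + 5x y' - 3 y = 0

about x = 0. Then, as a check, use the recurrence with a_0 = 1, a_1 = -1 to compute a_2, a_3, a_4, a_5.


Substitute y = sum_n a_n x^n.
(1 - 1 x^2) y'' contributes (n+2)(n+1) a_{n+2} - n(n-1) a_n at x^n.
5 x y'(x) contributes 5 n a_n at x^n.
-3 y(x) contributes -3 a_n at x^n.
Matching x^n: (n+2)(n+1) a_{n+2} + (-n(n-1) + 5 n - 3) a_n = 0.
Thus a_{n+2} = (n(n-1) - 5 n + 3) / ((n+1)(n+2)) * a_n.

Check with a_0 = 1, a_1 = -1 (apply the recurrence for n = 0, 1, 2, 3): a_0 = 1, a_1 = -1, a_2 = 3/2, a_3 = 1/3, a_4 = -5/8, a_5 = -1/10.

a_(n+2) = (n(n-1) - 5 n + 3) / ((n+1)(n+2)) * a_n; check: a_0 = 1, a_1 = -1, a_2 = 3/2, a_3 = 1/3, a_4 = -5/8, a_5 = -1/10


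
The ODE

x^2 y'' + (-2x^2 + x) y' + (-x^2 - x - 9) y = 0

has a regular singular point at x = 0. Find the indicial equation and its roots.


Divide by x^2 to reach normal form y'' + P_1(x) y' + P_2(x) y = 0 with P_1(x) = -2 + 1/x and P_2(x) = -1 - 1/x - 9/x^2.
x = 0 is a singular point because the y'-coefficient -2 + 1/x has a pole at x = 0 and the y-coefficient -1 - 1/x - 9/x^2 has a pole at x = 0.
It is a regular singular point because x P_1(x) = p(x) = 1 - 2x and x^2 P_2(x) = q(x) = -x^2 - x - 9 are polynomials, hence analytic at x = 0.
p(0) = 1,  q(0) = -9.
Indicial equation: r(r-1) + p(0) r + q(0) = 0, i.e. r^2 + (p(0) - 1) r + q(0) = 0, i.e. r^2 - 9 = 0.
Discriminant: (0)^2 - 4(-9) = 36, so r = (0 ± 6)/2.
Solving: r_1 = 3, r_2 = -3.

indicial: r^2 - 9 = 0; roots r_1 = 3, r_2 = -3


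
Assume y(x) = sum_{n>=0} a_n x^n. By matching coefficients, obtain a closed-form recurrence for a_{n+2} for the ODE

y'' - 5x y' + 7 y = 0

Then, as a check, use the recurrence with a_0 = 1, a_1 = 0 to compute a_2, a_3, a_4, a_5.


Substitute y = sum_n a_n x^n.
y''(x) has coefficient (n+2)(n+1) a_{n+2} at x^n;
-5 x y'(x) has coefficient -5 n a_n at x^n (shift);
7 y(x) has coefficient 7 a_n at x^n.
Matching x^n: (n+2)(n+1) a_{n+2} + (-5n + 7) a_n = 0.
Thus a_{n+2} = (5n - 7) / ((n+1)(n+2)) * a_n.

Check with a_0 = 1, a_1 = 0 (apply the recurrence for n = 0, 1, 2, 3): a_0 = 1, a_1 = 0, a_2 = -7/2, a_3 = 0, a_4 = -7/8, a_5 = 0.

a_(n+2) = (5n - 7) / ((n+1)(n+2)) * a_n; check: a_0 = 1, a_1 = 0, a_2 = -7/2, a_3 = 0, a_4 = -7/8, a_5 = 0


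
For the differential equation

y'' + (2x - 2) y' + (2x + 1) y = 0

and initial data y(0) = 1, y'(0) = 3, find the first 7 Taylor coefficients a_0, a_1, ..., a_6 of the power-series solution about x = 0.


Ansatz: y(x) = sum_{n>=0} a_n x^n, so y'(x) = sum_{n>=1} n a_n x^(n-1) and y''(x) = sum_{n>=2} n(n-1) a_n x^(n-2).
Substitute into P(x) y'' + Q(x) y' + R(x) y = 0 with P(x) = 1, Q(x) = 2x - 2, R(x) = 2x + 1, and match powers of x.
Initial conditions: a_0 = 1, a_1 = 3.
Setting the coefficient of each power of x to zero and solving order by order (substituting the coefficients already found):
  x^0: 2 a_2 - 2 a_1 + a_0 = 0  ->  2 a_2 = 2 a_1 - a_0 = 5  ->  a_2 = 5/2
  x^1: 6 a_3 - 4 a_2 + 3 a_1 + 2 a_0 = 0  ->  6 a_3 = 4 a_2 - 3 a_1 - 2 a_0 = -1  ->  a_3 = -1/6
  x^2: 12 a_4 - 6 a_3 + 5 a_2 + 2 a_1 = 0  ->  12 a_4 = 6 a_3 - 5 a_2 - 2 a_1 = -39/2  ->  a_4 = -13/8
  x^3: 20 a_5 - 8 a_4 + 7 a_3 + 2 a_2 = 0  ->  20 a_5 = 8 a_4 - 7 a_3 - 2 a_2 = -101/6  ->  a_5 = -101/120
  x^4: 30 a_6 - 10 a_5 + 9 a_4 + 2 a_3 = 0  ->  30 a_6 = 10 a_5 - 9 a_4 - 2 a_3 = 157/24  ->  a_6 = 157/720
Truncated series: y(x) = 1 + 3 x + (5/2) x^2 - (1/6) x^3 - (13/8) x^4 - (101/120) x^5 + (157/720) x^6 + O(x^7).

a_0 = 1; a_1 = 3; a_2 = 5/2; a_3 = -1/6; a_4 = -13/8; a_5 = -101/120; a_6 = 157/720


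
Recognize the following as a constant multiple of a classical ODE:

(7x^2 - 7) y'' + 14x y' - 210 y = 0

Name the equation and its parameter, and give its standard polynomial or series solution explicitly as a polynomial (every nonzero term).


All three coefficients share the factor -7; dividing through by -7 gives  (1 - x^2) y'' - 2x y' + 30 y = 0.
This matches the Legendre equation (1 - x^2) y'' - 2x y' + n(n+1) y = 0 (note the -2x y' term) with n(n+1) = 30, so n = 5; the polynomial solution is P_5(x).
With y = sum_k a_k x^k, matching x^k gives (k+2)(k+1) a_{k+2} = [k(k+1) - n(n+1)] a_k = (k - 5)(k + 6) a_k. The right side vanishes at k = 5, so the series with the parity of 5 terminates at degree 5.
Standard normalization (P_n(1) = 1): leading coefficient (2n)!/(2^n (n!)^2) = 3628800/(32*14400) = 63/8, so a_5 = 63/8. Work downward with a_k = (k+1)(k+2) a_{k+2} / ((k - 5)(k + 6)):
  a_3 = (4)(5)(63/8) / ((3 - 5)(3 + 6)) = (315/2)/(-18) = -35/4
  a_1 = (2)(3)(-35/4) / ((1 - 5)(1 + 6)) = (-105/2)/(-28) = 15/8
Hence P_5(x) = 63 x^5/8 - 35 x^3/4 + 15 x/8.

P_5(x); series = 63 x^5/8 - 35 x^3/4 + 15 x/8


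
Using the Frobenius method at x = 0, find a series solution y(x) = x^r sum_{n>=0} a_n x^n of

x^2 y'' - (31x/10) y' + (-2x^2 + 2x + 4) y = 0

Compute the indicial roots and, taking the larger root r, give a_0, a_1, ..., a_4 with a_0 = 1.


Write in Frobenius form y'' + (p(x)/x) y' + (q(x)/x^2) y = 0:
  p(x) = -31/10,  q(x) = -2x^2 + 2x + 4.
Indicial equation: r(r-1) + (-31/10) r + (4) = 0 -> roots r_1 = 5/2, r_2 = 8/5.
Take r = r_1 = 5/2. Let y(x) = x^r sum_{n>=0} a_n x^n with a_0 = 1.
Substitute y = x^r sum a_n x^n and match x^{r+n}. The recurrence is
  D(n) a_n + 2 a_{n-1} - 2 a_{n-2} = 0,  where D(n) = (r+n)(r+n-1) + (-31/10)(r+n) + (4).
  a_n = [-2 a_{n-1} + 2 a_{n-2}] / D(n).
Since the indicial polynomial factors as (r - r_1)(r - r_2), D(n) = (r_1 + n - r_1)(r_1 + n - r_2) = n(n + 9/10).
Evaluating step by step (a_0 = 1):
  n = 1: D(1) = 1(1 + 9/10) = 19/10; numerator = -2(1) = -2; a_1 = (-2)/(19/10) = -20/19
  n = 2: D(2) = 2(2 + 9/10) = 29/5; numerator = -2(-20/19) + 2(1) = 78/19; a_2 = (78/19)/(29/5) = 390/551
  n = 3: D(3) = 3(3 + 9/10) = 117/10; numerator = -2(390/551) + 2(-20/19) = -1940/551; a_3 = (-1940/551)/(117/10) = -19400/64467
  n = 4: D(4) = 4(4 + 9/10) = 98/5; numerator = -2(-19400/64467) + 2(390/551) = 130060/64467; a_4 = (130060/64467)/(98/5) = 46450/451269

r = 5/2; a_0 = 1; a_1 = -20/19; a_2 = 390/551; a_3 = -19400/64467; a_4 = 46450/451269


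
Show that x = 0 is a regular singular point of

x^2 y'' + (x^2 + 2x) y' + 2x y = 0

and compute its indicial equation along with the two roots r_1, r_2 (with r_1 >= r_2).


Divide by x^2 to reach normal form y'' + P_1(x) y' + P_2(x) y = 0 with P_1(x) = 1 + 2/x and P_2(x) = 2/x.
x = 0 is a singular point because the y'-coefficient 1 + 2/x has a pole at x = 0 and the y-coefficient 2/x has a pole at x = 0.
It is a regular singular point because x P_1(x) = p(x) = x + 2 and x^2 P_2(x) = q(x) = 2x are polynomials, hence analytic at x = 0.
p(0) = 2,  q(0) = 0.
Indicial equation: r(r-1) + p(0) r + q(0) = 0, i.e. r^2 + (p(0) - 1) r + q(0) = 0, i.e. r^2 + 1 r = 0.
Discriminant: (1)^2 - 4(0) = 1, so r = (-1 ± 1)/2.
Solving: r_1 = 0, r_2 = -1.

indicial: r^2 + 1 r = 0; roots r_1 = 0, r_2 = -1


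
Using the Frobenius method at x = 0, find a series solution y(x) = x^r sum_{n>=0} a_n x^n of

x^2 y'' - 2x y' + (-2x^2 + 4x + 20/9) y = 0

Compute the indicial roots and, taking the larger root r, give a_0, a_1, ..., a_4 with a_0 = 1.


Write in Frobenius form y'' + (p(x)/x) y' + (q(x)/x^2) y = 0:
  p(x) = -2,  q(x) = -2x^2 + 4x + 20/9.
Indicial equation: r(r-1) + (-2) r + (20/9) = 0 -> roots r_1 = 5/3, r_2 = 4/3.
Take r = r_1 = 5/3. Let y(x) = x^r sum_{n>=0} a_n x^n with a_0 = 1.
Substitute y = x^r sum a_n x^n and match x^{r+n}. The recurrence is
  D(n) a_n + 4 a_{n-1} - 2 a_{n-2} = 0,  where D(n) = (r+n)(r+n-1) + (-2)(r+n) + (20/9).
  a_n = [-4 a_{n-1} + 2 a_{n-2}] / D(n).
Since the indicial polynomial factors as (r - r_1)(r - r_2), D(n) = (r_1 + n - r_1)(r_1 + n - r_2) = n(n + 1/3).
Evaluating step by step (a_0 = 1):
  n = 1: D(1) = 1(1 + 1/3) = 4/3; numerator = -4(1) = -4; a_1 = (-4)/(4/3) = -3
  n = 2: D(2) = 2(2 + 1/3) = 14/3; numerator = -4(-3) + 2(1) = 14; a_2 = (14)/(14/3) = 3
  n = 3: D(3) = 3(3 + 1/3) = 10; numerator = -4(3) + 2(-3) = -18; a_3 = (-18)/(10) = -9/5
  n = 4: D(4) = 4(4 + 1/3) = 52/3; numerator = -4(-9/5) + 2(3) = 66/5; a_4 = (66/5)/(52/3) = 99/130

r = 5/3; a_0 = 1; a_1 = -3; a_2 = 3; a_3 = -9/5; a_4 = 99/130


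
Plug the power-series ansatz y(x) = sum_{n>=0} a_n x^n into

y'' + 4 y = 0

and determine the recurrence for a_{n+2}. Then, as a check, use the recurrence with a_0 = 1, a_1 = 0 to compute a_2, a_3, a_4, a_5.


Substitute y = sum_n a_n x^n into y'' + (const) y = 0.
y''(x) = sum_{n>=0} (n+2)(n+1) a_{n+2} x^n.
The ODE becomes sum_n [(n+2)(n+1) a_{n+2} + 4 a_n] x^n = 0.
Setting each coefficient to zero gives the recurrence:
  (n+2)(n+1) a_{n+2} + 4 a_n = 0,
  a_{n+2} = -4 / ((n+1)(n+2)) a_n.

Check with a_0 = 1, a_1 = 0 (apply the recurrence for n = 0, 1, 2, 3): a_0 = 1, a_1 = 0, a_2 = -2, a_3 = 0, a_4 = 2/3, a_5 = 0.

a_{n+2} = -4/((n+1)(n+2)) * a_n; check: a_0 = 1, a_1 = 0, a_2 = -2, a_3 = 0, a_4 = 2/3, a_5 = 0


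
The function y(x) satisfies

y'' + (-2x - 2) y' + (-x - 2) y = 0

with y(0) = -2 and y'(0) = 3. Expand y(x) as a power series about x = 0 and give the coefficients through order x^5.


Ansatz: y(x) = sum_{n>=0} a_n x^n, so y'(x) = sum_{n>=1} n a_n x^(n-1) and y''(x) = sum_{n>=2} n(n-1) a_n x^(n-2).
Substitute into P(x) y'' + Q(x) y' + R(x) y = 0 with P(x) = 1, Q(x) = -2x - 2, R(x) = -x - 2, and match powers of x.
Initial conditions: a_0 = -2, a_1 = 3.
Setting the coefficient of each power of x to zero and solving order by order (substituting the coefficients already found):
  x^0: 2 a_2 - 2 a_1 - 2 a_0 = 0  ->  2 a_2 = 2 a_1 + 2 a_0 = 2  ->  a_2 = 1
  x^1: 6 a_3 - 4 a_2 - 4 a_1 - a_0 = 0  ->  6 a_3 = 4 a_2 + 4 a_1 + a_0 = 14  ->  a_3 = 7/3
  x^2: 12 a_4 - 6 a_3 - 6 a_2 - a_1 = 0  ->  12 a_4 = 6 a_3 + 6 a_2 + a_1 = 23  ->  a_4 = 23/12
  x^3: 20 a_5 - 8 a_4 - 8 a_3 - a_2 = 0  ->  20 a_5 = 8 a_4 + 8 a_3 + a_2 = 35  ->  a_5 = 7/4
Truncated series: y(x) = -2 + 3 x + x^2 + (7/3) x^3 + (23/12) x^4 + (7/4) x^5 + O(x^6).

a_0 = -2; a_1 = 3; a_2 = 1; a_3 = 7/3; a_4 = 23/12; a_5 = 7/4


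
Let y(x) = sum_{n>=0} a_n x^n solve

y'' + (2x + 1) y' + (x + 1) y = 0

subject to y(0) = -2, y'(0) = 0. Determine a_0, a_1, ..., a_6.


Ansatz: y(x) = sum_{n>=0} a_n x^n, so y'(x) = sum_{n>=1} n a_n x^(n-1) and y''(x) = sum_{n>=2} n(n-1) a_n x^(n-2).
Substitute into P(x) y'' + Q(x) y' + R(x) y = 0 with P(x) = 1, Q(x) = 2x + 1, R(x) = x + 1, and match powers of x.
Initial conditions: a_0 = -2, a_1 = 0.
Setting the coefficient of each power of x to zero and solving order by order (substituting the coefficients already found):
  x^0: 2 a_2 + a_1 + a_0 = 0  ->  2 a_2 = -a_1 - a_0 = 2  ->  a_2 = 1
  x^1: 6 a_3 + 2 a_2 + 3 a_1 + a_0 = 0  ->  6 a_3 = -2 a_2 - 3 a_1 - a_0 = 0  ->  a_3 = 0
  x^2: 12 a_4 + 3 a_3 + 5 a_2 + a_1 = 0  ->  12 a_4 = -3 a_3 - 5 a_2 - a_1 = -5  ->  a_4 = -5/12
  x^3: 20 a_5 + 4 a_4 + 7 a_3 + a_2 = 0  ->  20 a_5 = -4 a_4 - 7 a_3 - a_2 = 2/3  ->  a_5 = 1/30
  x^4: 30 a_6 + 5 a_5 + 9 a_4 + a_3 = 0  ->  30 a_6 = -5 a_5 - 9 a_4 - a_3 = 43/12  ->  a_6 = 43/360
Truncated series: y(x) = -2 + x^2 - (5/12) x^4 + (1/30) x^5 + (43/360) x^6 + O(x^7).

a_0 = -2; a_1 = 0; a_2 = 1; a_3 = 0; a_4 = -5/12; a_5 = 1/30; a_6 = 43/360


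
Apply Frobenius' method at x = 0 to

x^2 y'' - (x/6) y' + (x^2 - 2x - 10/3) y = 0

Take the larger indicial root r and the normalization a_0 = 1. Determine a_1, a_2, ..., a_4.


Write in Frobenius form y'' + (p(x)/x) y' + (q(x)/x^2) y = 0:
  p(x) = -1/6,  q(x) = x^2 - 2x - 10/3.
Indicial equation: r(r-1) + (-1/6) r + (-10/3) = 0 -> roots r_1 = 5/2, r_2 = -4/3.
Take r = r_1 = 5/2. Let y(x) = x^r sum_{n>=0} a_n x^n with a_0 = 1.
Substitute y = x^r sum a_n x^n and match x^{r+n}. The recurrence is
  D(n) a_n - 2 a_{n-1} + 1 a_{n-2} = 0,  where D(n) = (r+n)(r+n-1) + (-1/6)(r+n) + (-10/3).
  a_n = [2 a_{n-1} - 1 a_{n-2}] / D(n).
Since the indicial polynomial factors as (r - r_1)(r - r_2), D(n) = (r_1 + n - r_1)(r_1 + n - r_2) = n(n + 23/6).
Evaluating step by step (a_0 = 1):
  n = 1: D(1) = 1(1 + 23/6) = 29/6; numerator = 2(1) = 2; a_1 = (2)/(29/6) = 12/29
  n = 2: D(2) = 2(2 + 23/6) = 35/3; numerator = 2(12/29) - 1(1) = -5/29; a_2 = (-5/29)/(35/3) = -3/203
  n = 3: D(3) = 3(3 + 23/6) = 41/2; numerator = 2(-3/203) - 1(12/29) = -90/203; a_3 = (-90/203)/(41/2) = -180/8323
  n = 4: D(4) = 4(4 + 23/6) = 94/3; numerator = 2(-180/8323) - 1(-3/203) = -237/8323; a_4 = (-237/8323)/(94/3) = -711/782362

r = 5/2; a_0 = 1; a_1 = 12/29; a_2 = -3/203; a_3 = -180/8323; a_4 = -711/782362


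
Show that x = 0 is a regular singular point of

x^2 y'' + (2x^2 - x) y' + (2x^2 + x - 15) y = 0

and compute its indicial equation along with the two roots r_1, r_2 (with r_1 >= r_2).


Divide by x^2 to reach normal form y'' + P_1(x) y' + P_2(x) y = 0 with P_1(x) = 2 - 1/x and P_2(x) = 2 + 1/x - 15/x^2.
x = 0 is a singular point because the y'-coefficient 2 - 1/x has a pole at x = 0 and the y-coefficient 2 + 1/x - 15/x^2 has a pole at x = 0.
It is a regular singular point because x P_1(x) = p(x) = 2x - 1 and x^2 P_2(x) = q(x) = 2x^2 + x - 15 are polynomials, hence analytic at x = 0.
p(0) = -1,  q(0) = -15.
Indicial equation: r(r-1) + p(0) r + q(0) = 0, i.e. r^2 + (p(0) - 1) r + q(0) = 0, i.e. r^2 - 2 r - 15 = 0.
Discriminant: (-2)^2 - 4(-15) = 64, so r = (2 ± 8)/2.
Solving: r_1 = 5, r_2 = -3.

indicial: r^2 - 2 r - 15 = 0; roots r_1 = 5, r_2 = -3


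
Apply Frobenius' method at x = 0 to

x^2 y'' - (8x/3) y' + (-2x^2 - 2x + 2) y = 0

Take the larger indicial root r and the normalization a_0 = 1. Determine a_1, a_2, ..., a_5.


Write in Frobenius form y'' + (p(x)/x) y' + (q(x)/x^2) y = 0:
  p(x) = -8/3,  q(x) = -2x^2 - 2x + 2.
Indicial equation: r(r-1) + (-8/3) r + (2) = 0 -> roots r_1 = 3, r_2 = 2/3.
Take r = r_1 = 3. Let y(x) = x^r sum_{n>=0} a_n x^n with a_0 = 1.
Substitute y = x^r sum a_n x^n and match x^{r+n}. The recurrence is
  D(n) a_n - 2 a_{n-1} - 2 a_{n-2} = 0,  where D(n) = (r+n)(r+n-1) + (-8/3)(r+n) + (2).
  a_n = [2 a_{n-1} + 2 a_{n-2}] / D(n).
Since the indicial polynomial factors as (r - r_1)(r - r_2), D(n) = (r_1 + n - r_1)(r_1 + n - r_2) = n(n + 7/3).
Evaluating step by step (a_0 = 1):
  n = 1: D(1) = 1(1 + 7/3) = 10/3; numerator = 2(1) = 2; a_1 = (2)/(10/3) = 3/5
  n = 2: D(2) = 2(2 + 7/3) = 26/3; numerator = 2(3/5) + 2(1) = 16/5; a_2 = (16/5)/(26/3) = 24/65
  n = 3: D(3) = 3(3 + 7/3) = 16; numerator = 2(24/65) + 2(3/5) = 126/65; a_3 = (126/65)/(16) = 63/520
  n = 4: D(4) = 4(4 + 7/3) = 76/3; numerator = 2(63/520) + 2(24/65) = 51/52; a_4 = (51/52)/(76/3) = 153/3952
  n = 5: D(5) = 5(5 + 7/3) = 110/3; numerator = 2(153/3952) + 2(63/520) = 243/760; a_5 = (243/760)/(110/3) = 729/83600

r = 3; a_0 = 1; a_1 = 3/5; a_2 = 24/65; a_3 = 63/520; a_4 = 153/3952; a_5 = 729/83600


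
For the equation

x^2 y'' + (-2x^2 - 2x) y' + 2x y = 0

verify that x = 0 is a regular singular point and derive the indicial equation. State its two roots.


Divide by x^2 to reach normal form y'' + P_1(x) y' + P_2(x) y = 0 with P_1(x) = -2 - 2/x and P_2(x) = 2/x.
x = 0 is a singular point because the y'-coefficient -2 - 2/x has a pole at x = 0 and the y-coefficient 2/x has a pole at x = 0.
It is a regular singular point because x P_1(x) = p(x) = -2x - 2 and x^2 P_2(x) = q(x) = 2x are polynomials, hence analytic at x = 0.
p(0) = -2,  q(0) = 0.
Indicial equation: r(r-1) + p(0) r + q(0) = 0, i.e. r^2 + (p(0) - 1) r + q(0) = 0, i.e. r^2 - 3 r = 0.
Discriminant: (-3)^2 - 4(0) = 9, so r = (3 ± 3)/2.
Solving: r_1 = 3, r_2 = 0.

indicial: r^2 - 3 r = 0; roots r_1 = 3, r_2 = 0


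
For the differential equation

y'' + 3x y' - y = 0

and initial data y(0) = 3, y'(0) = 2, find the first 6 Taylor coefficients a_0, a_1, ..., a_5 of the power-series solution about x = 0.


Ansatz: y(x) = sum_{n>=0} a_n x^n, so y'(x) = sum_{n>=1} n a_n x^(n-1) and y''(x) = sum_{n>=2} n(n-1) a_n x^(n-2).
Substitute into P(x) y'' + Q(x) y' + R(x) y = 0 with P(x) = 1, Q(x) = 3x, R(x) = -1, and match powers of x.
Initial conditions: a_0 = 3, a_1 = 2.
Setting the coefficient of each power of x to zero and solving order by order (substituting the coefficients already found):
  x^0: 2 a_2 - a_0 = 0  ->  2 a_2 = a_0 = 3  ->  a_2 = 3/2
  x^1: 6 a_3 + 2 a_1 = 0  ->  6 a_3 = -2 a_1 = -4  ->  a_3 = -2/3
  x^2: 12 a_4 + 5 a_2 = 0  ->  12 a_4 = -5 a_2 = -15/2  ->  a_4 = -5/8
  x^3: 20 a_5 + 8 a_3 = 0  ->  20 a_5 = -8 a_3 = 16/3  ->  a_5 = 4/15
Truncated series: y(x) = 3 + 2 x + (3/2) x^2 - (2/3) x^3 - (5/8) x^4 + (4/15) x^5 + O(x^6).

a_0 = 3; a_1 = 2; a_2 = 3/2; a_3 = -2/3; a_4 = -5/8; a_5 = 4/15


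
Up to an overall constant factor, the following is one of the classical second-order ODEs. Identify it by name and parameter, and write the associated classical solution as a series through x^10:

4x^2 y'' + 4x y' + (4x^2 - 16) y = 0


All three coefficients share the factor 4; dividing through by 4 gives  x^2 y'' + x y' + (x^2 - 4) y = 0.
This matches the Bessel equation x^2 y'' + x y' + (x^2 - nu^2) y = 0 with nu^2 = 4, so nu = 2; the solution bounded at x = 0 is J_2(x).
Frobenius at x = 0: indicial roots ±nu; for r = nu the recurrence k(k + 2nu) c_k = -c_{k-2} gives the standard series J_nu(x) = sum_{k>=0} (-1)^k / (k! (k+nu)!) (x/2)^(2k+nu). Evaluate the first 5 terms:
  k = 0: (-1)^0 / (0! * 2! * 2^2) x^2 = 1/(1*2*4) x^2 = (1/8) x^2
  k = 1: (-1)^1 / (1! * 3! * 2^4) x^4 = -1/(1*6*16) x^4 = (-1/96) x^4
  k = 2: (-1)^2 / (2! * 4! * 2^6) x^6 = 1/(2*24*64) x^6 = (1/3072) x^6
  k = 3: (-1)^3 / (3! * 5! * 2^8) x^8 = -1/(6*120*256) x^8 = (-1/184320) x^8
  k = 4: (-1)^4 / (4! * 6! * 2^10) x^10 = 1/(24*720*1024) x^10 = (1/17694720) x^10
Hence J_2(x) = x^10/17694720 - x^8/184320 + x^6/3072 - x^4/96 + x^2/8 + ....

J_2(x); series = x^10/17694720 - x^8/184320 + x^6/3072 - x^4/96 + x^2/8


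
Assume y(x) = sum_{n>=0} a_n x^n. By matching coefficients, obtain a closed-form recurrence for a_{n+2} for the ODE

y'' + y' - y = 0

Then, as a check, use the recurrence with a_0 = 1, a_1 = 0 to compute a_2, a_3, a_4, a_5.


Substitute y = sum_n a_n x^n.
y''(x) has coefficient (n+2)(n+1) a_{n+2} at x^n;
y'(x) has coefficient (n+1) a_{n+1} at x^n;
-y(x) has coefficient -1 a_n at x^n.
Matching x^n: (n+2)(n+1) a_{n+2} + (n+1) a_{n+1} - 1 a_n = 0.
Thus a_{n+2} = [-(n+1) a_{n+1} + 1 a_n] / ((n+1)(n+2)).

Check with a_0 = 1, a_1 = 0 (apply the recurrence for n = 0, 1, 2, 3): a_0 = 1, a_1 = 0, a_2 = 1/2, a_3 = -1/6, a_4 = 1/12, a_5 = -1/40.

a_(n+2) = [-(n+1) a_(n+1) + 1 a_n] / ((n+1)(n+2)); check: a_0 = 1, a_1 = 0, a_2 = 1/2, a_3 = -1/6, a_4 = 1/12, a_5 = -1/40


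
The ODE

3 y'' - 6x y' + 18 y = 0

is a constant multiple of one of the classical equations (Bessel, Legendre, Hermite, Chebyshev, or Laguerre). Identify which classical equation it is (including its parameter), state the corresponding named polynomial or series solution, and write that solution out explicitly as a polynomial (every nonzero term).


All three coefficients share the factor 3; dividing through by 3 gives  y'' - 2x y' + 6 y = 0.
This matches the Hermite equation y'' - 2x y' + 2n y = 0 with 2n = 6, so n = 3; the polynomial solution is H_3(x).
With y = sum_k a_k x^k, matching x^k gives (k+2)(k+1) a_{k+2} = 2(k - n) a_k = 2(k - 3) a_k. The right side vanishes at k = 3, so the series with the parity of 3 terminates at degree 3.
Standard normalization: leading coefficient of H_n is 2^n, so a_3 = 2^3 = 8. Work downward with a_k = (k+1)(k+2) a_{k+2} / (2(k - n)):
  a_1 = (2)(3)(8) / (2(1 - 3)) = 48/(-4) = -12
Hence H_3(x) = 8 x^3 - 12 x.

H_3(x); series = 8 x^3 - 12 x


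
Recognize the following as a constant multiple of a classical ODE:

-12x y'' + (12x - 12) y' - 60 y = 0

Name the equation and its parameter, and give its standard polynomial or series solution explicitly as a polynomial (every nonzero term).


All three coefficients share the factor -12; dividing through by -12 gives  x y'' + (1 - x) y' + 5 y = 0.
This matches the Laguerre equation x y'' + (1 - x) y' + n y = 0 with n = 5; the polynomial solution is L_5(x).
With y = sum_k a_k x^k, matching x^k gives (k+1)k a_{k+1} + (k+1) a_{k+1} - k a_k + n a_k = 0, i.e. (k+1)^2 a_{k+1} = (k - n) a_k = (k - 5) a_k. The right side vanishes at k = 5, so the series terminates at degree 5.
Standard normalization L_n(0) = 1 gives a_0 = 1. Work upward with a_{k+1} = (k - 5) a_k / (k+1)^2:
  a_1 = (0 - 5)(1) / 1^2 = -5/1 = -5
  a_2 = (1 - 5)(-5) / 2^2 = 20/4 = 5
  a_3 = (2 - 5)(5) / 3^2 = -15/9 = -5/3
  a_4 = (3 - 5)(-5/3) / 4^2 = (10/3)/16 = 5/24
  a_5 = (4 - 5)(5/24) / 5^2 = (-5/24)/25 = -1/120
Hence L_5(x) = -x^5/120 + 5 x^4/24 - 5 x^3/3 + 5 x^2 - 5 x + 1.

L_5(x); series = -x^5/120 + 5 x^4/24 - 5 x^3/3 + 5 x^2 - 5 x + 1


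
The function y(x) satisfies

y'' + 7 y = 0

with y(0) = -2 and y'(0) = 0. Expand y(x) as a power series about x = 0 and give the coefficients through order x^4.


Ansatz: y(x) = sum_{n>=0} a_n x^n, so y'(x) = sum_{n>=1} n a_n x^(n-1) and y''(x) = sum_{n>=2} n(n-1) a_n x^(n-2).
Substitute into P(x) y'' + Q(x) y' + R(x) y = 0 with P(x) = 1, Q(x) = 0, R(x) = 7, and match powers of x.
Initial conditions: a_0 = -2, a_1 = 0.
Setting the coefficient of each power of x to zero and solving order by order (substituting the coefficients already found):
  x^0: 2 a_2 + 7 a_0 = 0  ->  2 a_2 = -7 a_0 = 14  ->  a_2 = 7
  x^1: 6 a_3 + 7 a_1 = 0  ->  6 a_3 = -7 a_1 = 0  ->  a_3 = 0
  x^2: 12 a_4 + 7 a_2 = 0  ->  12 a_4 = -7 a_2 = -49  ->  a_4 = -49/12
Truncated series: y(x) = -2 + 7 x^2 - (49/12) x^4 + O(x^5).

a_0 = -2; a_1 = 0; a_2 = 7; a_3 = 0; a_4 = -49/12


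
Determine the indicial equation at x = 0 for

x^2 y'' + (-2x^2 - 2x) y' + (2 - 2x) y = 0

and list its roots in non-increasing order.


Divide by x^2 to reach normal form y'' + P_1(x) y' + P_2(x) y = 0 with P_1(x) = -2 - 2/x and P_2(x) = -2/x + 2/x^2.
x = 0 is a singular point because the y'-coefficient -2 - 2/x has a pole at x = 0 and the y-coefficient -2/x + 2/x^2 has a pole at x = 0.
It is a regular singular point because x P_1(x) = p(x) = -2x - 2 and x^2 P_2(x) = q(x) = 2 - 2x are polynomials, hence analytic at x = 0.
p(0) = -2,  q(0) = 2.
Indicial equation: r(r-1) + p(0) r + q(0) = 0, i.e. r^2 + (p(0) - 1) r + q(0) = 0, i.e. r^2 - 3 r + 2 = 0.
Discriminant: (-3)^2 - 4(2) = 1, so r = (3 ± 1)/2.
Solving: r_1 = 2, r_2 = 1.

indicial: r^2 - 3 r + 2 = 0; roots r_1 = 2, r_2 = 1


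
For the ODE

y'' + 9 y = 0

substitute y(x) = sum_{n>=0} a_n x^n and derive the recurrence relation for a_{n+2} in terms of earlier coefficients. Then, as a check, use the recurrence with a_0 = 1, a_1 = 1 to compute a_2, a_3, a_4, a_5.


Substitute y = sum_n a_n x^n into y'' + (const) y = 0.
y''(x) = sum_{n>=0} (n+2)(n+1) a_{n+2} x^n.
The ODE becomes sum_n [(n+2)(n+1) a_{n+2} + 9 a_n] x^n = 0.
Setting each coefficient to zero gives the recurrence:
  (n+2)(n+1) a_{n+2} + 9 a_n = 0,
  a_{n+2} = -9 / ((n+1)(n+2)) a_n.

Check with a_0 = 1, a_1 = 1 (apply the recurrence for n = 0, 1, 2, 3): a_0 = 1, a_1 = 1, a_2 = -9/2, a_3 = -3/2, a_4 = 27/8, a_5 = 27/40.

a_{n+2} = -9/((n+1)(n+2)) * a_n; check: a_0 = 1, a_1 = 1, a_2 = -9/2, a_3 = -3/2, a_4 = 27/8, a_5 = 27/40


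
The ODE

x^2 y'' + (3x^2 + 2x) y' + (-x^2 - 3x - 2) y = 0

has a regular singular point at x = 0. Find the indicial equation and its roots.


Divide by x^2 to reach normal form y'' + P_1(x) y' + P_2(x) y = 0 with P_1(x) = 3 + 2/x and P_2(x) = -1 - 3/x - 2/x^2.
x = 0 is a singular point because the y'-coefficient 3 + 2/x has a pole at x = 0 and the y-coefficient -1 - 3/x - 2/x^2 has a pole at x = 0.
It is a regular singular point because x P_1(x) = p(x) = 3x + 2 and x^2 P_2(x) = q(x) = -x^2 - 3x - 2 are polynomials, hence analytic at x = 0.
p(0) = 2,  q(0) = -2.
Indicial equation: r(r-1) + p(0) r + q(0) = 0, i.e. r^2 + (p(0) - 1) r + q(0) = 0, i.e. r^2 + 1 r - 2 = 0.
Discriminant: (1)^2 - 4(-2) = 9, so r = (-1 ± 3)/2.
Solving: r_1 = 1, r_2 = -2.

indicial: r^2 + 1 r - 2 = 0; roots r_1 = 1, r_2 = -2


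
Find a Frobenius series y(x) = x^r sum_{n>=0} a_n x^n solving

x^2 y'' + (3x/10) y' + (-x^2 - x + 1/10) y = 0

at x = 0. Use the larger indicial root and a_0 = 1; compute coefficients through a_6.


Write in Frobenius form y'' + (p(x)/x) y' + (q(x)/x^2) y = 0:
  p(x) = 3/10,  q(x) = -x^2 - x + 1/10.
Indicial equation: r(r-1) + (3/10) r + (1/10) = 0 -> roots r_1 = 1/2, r_2 = 1/5.
Take r = r_1 = 1/2. Let y(x) = x^r sum_{n>=0} a_n x^n with a_0 = 1.
Substitute y = x^r sum a_n x^n and match x^{r+n}. The recurrence is
  D(n) a_n - 1 a_{n-1} - 1 a_{n-2} = 0,  where D(n) = (r+n)(r+n-1) + (3/10)(r+n) + (1/10).
  a_n = [1 a_{n-1} + 1 a_{n-2}] / D(n).
Since the indicial polynomial factors as (r - r_1)(r - r_2), D(n) = (r_1 + n - r_1)(r_1 + n - r_2) = n(n + 3/10).
Evaluating step by step (a_0 = 1):
  n = 1: D(1) = 1(1 + 3/10) = 13/10; numerator = 1(1) = 1; a_1 = (1)/(13/10) = 10/13
  n = 2: D(2) = 2(2 + 3/10) = 23/5; numerator = 1(10/13) + 1(1) = 23/13; a_2 = (23/13)/(23/5) = 5/13
  n = 3: D(3) = 3(3 + 3/10) = 99/10; numerator = 1(5/13) + 1(10/13) = 15/13; a_3 = (15/13)/(99/10) = 50/429
  n = 4: D(4) = 4(4 + 3/10) = 86/5; numerator = 1(50/429) + 1(5/13) = 215/429; a_4 = (215/429)/(86/5) = 25/858
  n = 5: D(5) = 5(5 + 3/10) = 53/2; numerator = 1(25/858) + 1(50/429) = 125/858; a_5 = (125/858)/(53/2) = 125/22737
  n = 6: D(6) = 6(6 + 3/10) = 189/5; numerator = 1(125/22737) + 1(25/858) = 525/15158; a_6 = (525/15158)/(189/5) = 125/136422

r = 1/2; a_0 = 1; a_1 = 10/13; a_2 = 5/13; a_3 = 50/429; a_4 = 25/858; a_5 = 125/22737; a_6 = 125/136422


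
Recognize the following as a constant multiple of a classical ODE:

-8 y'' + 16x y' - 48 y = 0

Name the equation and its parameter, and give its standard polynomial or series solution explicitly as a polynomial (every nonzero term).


All three coefficients share the factor -8; dividing through by -8 gives  y'' - 2x y' + 6 y = 0.
This matches the Hermite equation y'' - 2x y' + 2n y = 0 with 2n = 6, so n = 3; the polynomial solution is H_3(x).
With y = sum_k a_k x^k, matching x^k gives (k+2)(k+1) a_{k+2} = 2(k - n) a_k = 2(k - 3) a_k. The right side vanishes at k = 3, so the series with the parity of 3 terminates at degree 3.
Standard normalization: leading coefficient of H_n is 2^n, so a_3 = 2^3 = 8. Work downward with a_k = (k+1)(k+2) a_{k+2} / (2(k - n)):
  a_1 = (2)(3)(8) / (2(1 - 3)) = 48/(-4) = -12
Hence H_3(x) = 8 x^3 - 12 x.

H_3(x); series = 8 x^3 - 12 x


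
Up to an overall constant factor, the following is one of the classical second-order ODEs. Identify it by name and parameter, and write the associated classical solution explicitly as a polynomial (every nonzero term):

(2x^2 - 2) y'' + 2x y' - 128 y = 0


All three coefficients share the factor -2; dividing through by -2 gives  (1 - x^2) y'' - x y' + 64 y = 0.
This matches the Chebyshev equation (1 - x^2) y'' - x y' + n^2 y = 0 (note the -x y' term, not -2x y') with n^2 = 64, so n = 8; the polynomial solution is T_8(x).
With y = sum_k a_k x^k, matching x^k gives (k+2)(k+1) a_{k+2} = (k^2 - n^2) a_k = (k - 8)(k + 8) a_k. The right side vanishes at k = 8, so the series with the parity of 8 terminates at degree 8.
Standard normalization: leading coefficient of T_n is 2^(n-1), so a_8 = 2^7 = 128. Work downward with a_k = (k+1)(k+2) a_{k+2} / ((k - 8)(k + 8)):
  a_6 = (7)(8)(128) / ((6 - 8)(6 + 8)) = 7168/(-28) = -256
  a_4 = (5)(6)(-256) / ((4 - 8)(4 + 8)) = -7680/(-48) = 160
  a_2 = (3)(4)(160) / ((2 - 8)(2 + 8)) = 1920/(-60) = -32
  a_0 = (1)(2)(-32) / ((0 - 8)(0 + 8)) = -64/(-64) = 1
Hence T_8(x) = 128 x^8 - 256 x^6 + 160 x^4 - 32 x^2 + 1.

T_8(x); series = 128 x^8 - 256 x^6 + 160 x^4 - 32 x^2 + 1


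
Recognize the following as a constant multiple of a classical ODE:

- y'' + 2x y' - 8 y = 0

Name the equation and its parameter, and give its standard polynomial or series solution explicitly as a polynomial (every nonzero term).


All three coefficients share the factor -1; dividing through by -1 gives  y'' - 2x y' + 8 y = 0.
This matches the Hermite equation y'' - 2x y' + 2n y = 0 with 2n = 8, so n = 4; the polynomial solution is H_4(x).
With y = sum_k a_k x^k, matching x^k gives (k+2)(k+1) a_{k+2} = 2(k - n) a_k = 2(k - 4) a_k. The right side vanishes at k = 4, so the series with the parity of 4 terminates at degree 4.
Standard normalization: leading coefficient of H_n is 2^n, so a_4 = 2^4 = 16. Work downward with a_k = (k+1)(k+2) a_{k+2} / (2(k - n)):
  a_2 = (3)(4)(16) / (2(2 - 4)) = 192/(-4) = -48
  a_0 = (1)(2)(-48) / (2(0 - 4)) = -96/(-8) = 12
Hence H_4(x) = 16 x^4 - 48 x^2 + 12.

H_4(x); series = 16 x^4 - 48 x^2 + 12


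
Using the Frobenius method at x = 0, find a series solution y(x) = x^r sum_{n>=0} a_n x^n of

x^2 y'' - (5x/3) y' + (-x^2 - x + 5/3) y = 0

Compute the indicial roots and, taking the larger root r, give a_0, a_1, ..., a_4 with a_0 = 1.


Write in Frobenius form y'' + (p(x)/x) y' + (q(x)/x^2) y = 0:
  p(x) = -5/3,  q(x) = -x^2 - x + 5/3.
Indicial equation: r(r-1) + (-5/3) r + (5/3) = 0 -> roots r_1 = 5/3, r_2 = 1.
Take r = r_1 = 5/3. Let y(x) = x^r sum_{n>=0} a_n x^n with a_0 = 1.
Substitute y = x^r sum a_n x^n and match x^{r+n}. The recurrence is
  D(n) a_n - 1 a_{n-1} - 1 a_{n-2} = 0,  where D(n) = (r+n)(r+n-1) + (-5/3)(r+n) + (5/3).
  a_n = [1 a_{n-1} + 1 a_{n-2}] / D(n).
Since the indicial polynomial factors as (r - r_1)(r - r_2), D(n) = (r_1 + n - r_1)(r_1 + n - r_2) = n(n + 2/3).
Evaluating step by step (a_0 = 1):
  n = 1: D(1) = 1(1 + 2/3) = 5/3; numerator = 1(1) = 1; a_1 = (1)/(5/3) = 3/5
  n = 2: D(2) = 2(2 + 2/3) = 16/3; numerator = 1(3/5) + 1(1) = 8/5; a_2 = (8/5)/(16/3) = 3/10
  n = 3: D(3) = 3(3 + 2/3) = 11; numerator = 1(3/10) + 1(3/5) = 9/10; a_3 = (9/10)/(11) = 9/110
  n = 4: D(4) = 4(4 + 2/3) = 56/3; numerator = 1(9/110) + 1(3/10) = 21/55; a_4 = (21/55)/(56/3) = 9/440

r = 5/3; a_0 = 1; a_1 = 3/5; a_2 = 3/10; a_3 = 9/110; a_4 = 9/440


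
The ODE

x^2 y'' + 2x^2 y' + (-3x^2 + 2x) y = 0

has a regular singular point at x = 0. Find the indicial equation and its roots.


Divide by x^2 to reach normal form y'' + P_1(x) y' + P_2(x) y = 0 with P_1(x) = 2 and P_2(x) = -3 + 2/x.
x = 0 is a singular point because the y-coefficient -3 + 2/x has a pole at x = 0.
It is a regular singular point because x P_1(x) = p(x) = 2x and x^2 P_2(x) = q(x) = -3x^2 + 2x are polynomials, hence analytic at x = 0.
p(0) = 0,  q(0) = 0.
Indicial equation: r(r-1) + p(0) r + q(0) = 0, i.e. r^2 + (p(0) - 1) r + q(0) = 0, i.e. r^2 - 1 r = 0.
Discriminant: (-1)^2 - 4(0) = 1, so r = (1 ± 1)/2.
Solving: r_1 = 1, r_2 = 0.

indicial: r^2 - 1 r = 0; roots r_1 = 1, r_2 = 0


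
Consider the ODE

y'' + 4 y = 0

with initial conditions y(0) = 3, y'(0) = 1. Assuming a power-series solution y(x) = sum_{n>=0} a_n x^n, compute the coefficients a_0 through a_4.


Ansatz: y(x) = sum_{n>=0} a_n x^n, so y'(x) = sum_{n>=1} n a_n x^(n-1) and y''(x) = sum_{n>=2} n(n-1) a_n x^(n-2).
Substitute into P(x) y'' + Q(x) y' + R(x) y = 0 with P(x) = 1, Q(x) = 0, R(x) = 4, and match powers of x.
Initial conditions: a_0 = 3, a_1 = 1.
Setting the coefficient of each power of x to zero and solving order by order (substituting the coefficients already found):
  x^0: 2 a_2 + 4 a_0 = 0  ->  2 a_2 = -4 a_0 = -12  ->  a_2 = -6
  x^1: 6 a_3 + 4 a_1 = 0  ->  6 a_3 = -4 a_1 = -4  ->  a_3 = -2/3
  x^2: 12 a_4 + 4 a_2 = 0  ->  12 a_4 = -4 a_2 = 24  ->  a_4 = 2
Truncated series: y(x) = 3 + x - 6 x^2 - (2/3) x^3 + 2 x^4 + O(x^5).

a_0 = 3; a_1 = 1; a_2 = -6; a_3 = -2/3; a_4 = 2


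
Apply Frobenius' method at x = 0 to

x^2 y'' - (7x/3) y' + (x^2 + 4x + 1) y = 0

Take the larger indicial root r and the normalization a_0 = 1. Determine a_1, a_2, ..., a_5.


Write in Frobenius form y'' + (p(x)/x) y' + (q(x)/x^2) y = 0:
  p(x) = -7/3,  q(x) = x^2 + 4x + 1.
Indicial equation: r(r-1) + (-7/3) r + (1) = 0 -> roots r_1 = 3, r_2 = 1/3.
Take r = r_1 = 3. Let y(x) = x^r sum_{n>=0} a_n x^n with a_0 = 1.
Substitute y = x^r sum a_n x^n and match x^{r+n}. The recurrence is
  D(n) a_n + 4 a_{n-1} + 1 a_{n-2} = 0,  where D(n) = (r+n)(r+n-1) + (-7/3)(r+n) + (1).
  a_n = [-4 a_{n-1} - 1 a_{n-2}] / D(n).
Since the indicial polynomial factors as (r - r_1)(r - r_2), D(n) = (r_1 + n - r_1)(r_1 + n - r_2) = n(n + 8/3).
Evaluating step by step (a_0 = 1):
  n = 1: D(1) = 1(1 + 8/3) = 11/3; numerator = -4(1) = -4; a_1 = (-4)/(11/3) = -12/11
  n = 2: D(2) = 2(2 + 8/3) = 28/3; numerator = -4(-12/11) - 1(1) = 37/11; a_2 = (37/11)/(28/3) = 111/308
  n = 3: D(3) = 3(3 + 8/3) = 17; numerator = -4(111/308) - 1(-12/11) = -27/77; a_3 = (-27/77)/(17) = -27/1309
  n = 4: D(4) = 4(4 + 8/3) = 80/3; numerator = -4(-27/1309) - 1(111/308) = -1455/5236; a_4 = (-1455/5236)/(80/3) = -873/83776
  n = 5: D(5) = 5(5 + 8/3) = 115/3; numerator = -4(-873/83776) - 1(-27/1309) = 1305/20944; a_5 = (1305/20944)/(115/3) = 783/481712

r = 3; a_0 = 1; a_1 = -12/11; a_2 = 111/308; a_3 = -27/1309; a_4 = -873/83776; a_5 = 783/481712


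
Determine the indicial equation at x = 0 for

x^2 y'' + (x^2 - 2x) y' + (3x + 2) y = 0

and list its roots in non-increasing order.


Divide by x^2 to reach normal form y'' + P_1(x) y' + P_2(x) y = 0 with P_1(x) = 1 - 2/x and P_2(x) = 3/x + 2/x^2.
x = 0 is a singular point because the y'-coefficient 1 - 2/x has a pole at x = 0 and the y-coefficient 3/x + 2/x^2 has a pole at x = 0.
It is a regular singular point because x P_1(x) = p(x) = x - 2 and x^2 P_2(x) = q(x) = 3x + 2 are polynomials, hence analytic at x = 0.
p(0) = -2,  q(0) = 2.
Indicial equation: r(r-1) + p(0) r + q(0) = 0, i.e. r^2 + (p(0) - 1) r + q(0) = 0, i.e. r^2 - 3 r + 2 = 0.
Discriminant: (-3)^2 - 4(2) = 1, so r = (3 ± 1)/2.
Solving: r_1 = 2, r_2 = 1.

indicial: r^2 - 3 r + 2 = 0; roots r_1 = 2, r_2 = 1


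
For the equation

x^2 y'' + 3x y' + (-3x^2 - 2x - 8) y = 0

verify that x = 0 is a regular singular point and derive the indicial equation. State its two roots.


Divide by x^2 to reach normal form y'' + P_1(x) y' + P_2(x) y = 0 with P_1(x) = 3/x and P_2(x) = -3 - 2/x - 8/x^2.
x = 0 is a singular point because the y'-coefficient 3/x has a pole at x = 0 and the y-coefficient -3 - 2/x - 8/x^2 has a pole at x = 0.
It is a regular singular point because x P_1(x) = p(x) = 3 and x^2 P_2(x) = q(x) = -3x^2 - 2x - 8 are polynomials, hence analytic at x = 0.
p(0) = 3,  q(0) = -8.
Indicial equation: r(r-1) + p(0) r + q(0) = 0, i.e. r^2 + (p(0) - 1) r + q(0) = 0, i.e. r^2 + 2 r - 8 = 0.
Discriminant: (2)^2 - 4(-8) = 36, so r = (-2 ± 6)/2.
Solving: r_1 = 2, r_2 = -4.

indicial: r^2 + 2 r - 8 = 0; roots r_1 = 2, r_2 = -4


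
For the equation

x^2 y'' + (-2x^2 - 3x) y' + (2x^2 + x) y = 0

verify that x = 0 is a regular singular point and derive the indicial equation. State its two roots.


Divide by x^2 to reach normal form y'' + P_1(x) y' + P_2(x) y = 0 with P_1(x) = -2 - 3/x and P_2(x) = 2 + 1/x.
x = 0 is a singular point because the y'-coefficient -2 - 3/x has a pole at x = 0 and the y-coefficient 2 + 1/x has a pole at x = 0.
It is a regular singular point because x P_1(x) = p(x) = -2x - 3 and x^2 P_2(x) = q(x) = 2x^2 + x are polynomials, hence analytic at x = 0.
p(0) = -3,  q(0) = 0.
Indicial equation: r(r-1) + p(0) r + q(0) = 0, i.e. r^2 + (p(0) - 1) r + q(0) = 0, i.e. r^2 - 4 r = 0.
Discriminant: (-4)^2 - 4(0) = 16, so r = (4 ± 4)/2.
Solving: r_1 = 4, r_2 = 0.

indicial: r^2 - 4 r = 0; roots r_1 = 4, r_2 = 0


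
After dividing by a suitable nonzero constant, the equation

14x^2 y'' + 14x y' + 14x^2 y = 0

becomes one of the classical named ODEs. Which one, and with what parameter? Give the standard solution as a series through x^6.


All three coefficients share the factor 14; dividing through by 14 gives  x^2 y'' + x y' + x^2 y = 0.
This matches the Bessel equation x^2 y'' + x y' + (x^2 - nu^2) y = 0 with nu^2 = 0, so nu = 0; the solution bounded at x = 0 is J_0(x).
Frobenius at x = 0: indicial roots ±nu; for r = nu the recurrence k(k + 2nu) c_k = -c_{k-2} gives the standard series J_nu(x) = sum_{k>=0} (-1)^k / (k! (k+nu)!) (x/2)^(2k+nu). Evaluate the first 4 terms:
  k = 0: (-1)^0 / (0! * 0! * 2^0) x^0 = 1/(1*1*1) x^0 = (1) x^0
  k = 1: (-1)^1 / (1! * 1! * 2^2) x^2 = -1/(1*1*4) x^2 = (-1/4) x^2
  k = 2: (-1)^2 / (2! * 2! * 2^4) x^4 = 1/(2*2*16) x^4 = (1/64) x^4
  k = 3: (-1)^3 / (3! * 3! * 2^6) x^6 = -1/(6*6*64) x^6 = (-1/2304) x^6
Hence J_0(x) = -x^6/2304 + x^4/64 - x^2/4 + 1 + ....

J_0(x); series = -x^6/2304 + x^4/64 - x^2/4 + 1


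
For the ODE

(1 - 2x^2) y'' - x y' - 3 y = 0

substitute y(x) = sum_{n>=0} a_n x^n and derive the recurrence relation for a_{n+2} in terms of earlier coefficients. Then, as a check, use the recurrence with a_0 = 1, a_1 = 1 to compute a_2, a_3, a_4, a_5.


Substitute y = sum_n a_n x^n.
(1 - 2 x^2) y'' contributes (n+2)(n+1) a_{n+2} - 2 n(n-1) a_n at x^n.
-x y'(x) contributes -n a_n at x^n.
-3 y(x) contributes -3 a_n at x^n.
Matching x^n: (n+2)(n+1) a_{n+2} + (-2 n(n-1) - n - 3) a_n = 0.
Thus a_{n+2} = (2 n(n-1) + n + 3) / ((n+1)(n+2)) * a_n.

Check with a_0 = 1, a_1 = 1 (apply the recurrence for n = 0, 1, 2, 3): a_0 = 1, a_1 = 1, a_2 = 3/2, a_3 = 2/3, a_4 = 9/8, a_5 = 3/5.

a_(n+2) = (2 n(n-1) + n + 3) / ((n+1)(n+2)) * a_n; check: a_0 = 1, a_1 = 1, a_2 = 3/2, a_3 = 2/3, a_4 = 9/8, a_5 = 3/5


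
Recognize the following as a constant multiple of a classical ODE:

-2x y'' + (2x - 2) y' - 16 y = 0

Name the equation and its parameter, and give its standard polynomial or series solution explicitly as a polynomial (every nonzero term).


All three coefficients share the factor -2; dividing through by -2 gives  x y'' + (1 - x) y' + 8 y = 0.
This matches the Laguerre equation x y'' + (1 - x) y' + n y = 0 with n = 8; the polynomial solution is L_8(x).
With y = sum_k a_k x^k, matching x^k gives (k+1)k a_{k+1} + (k+1) a_{k+1} - k a_k + n a_k = 0, i.e. (k+1)^2 a_{k+1} = (k - n) a_k = (k - 8) a_k. The right side vanishes at k = 8, so the series terminates at degree 8.
Standard normalization L_n(0) = 1 gives a_0 = 1. Work upward with a_{k+1} = (k - 8) a_k / (k+1)^2:
  a_1 = (0 - 8)(1) / 1^2 = -8/1 = -8
  a_2 = (1 - 8)(-8) / 2^2 = 56/4 = 14
  a_3 = (2 - 8)(14) / 3^2 = -84/9 = -28/3
  a_4 = (3 - 8)(-28/3) / 4^2 = (140/3)/16 = 35/12
  a_5 = (4 - 8)(35/12) / 5^2 = (-35/3)/25 = -7/15
  a_6 = (5 - 8)(-7/15) / 6^2 = (7/5)/36 = 7/180
  a_7 = (6 - 8)(7/180) / 7^2 = (-7/90)/49 = -1/630
  a_8 = (7 - 8)(-1/630) / 8^2 = (1/630)/64 = 1/40320
Hence L_8(x) = x^8/40320 - x^7/630 + 7 x^6/180 - 7 x^5/15 + 35 x^4/12 - 28 x^3/3 + 14 x^2 - 8 x + 1.

L_8(x); series = x^8/40320 - x^7/630 + 7 x^6/180 - 7 x^5/15 + 35 x^4/12 - 28 x^3/3 + 14 x^2 - 8 x + 1


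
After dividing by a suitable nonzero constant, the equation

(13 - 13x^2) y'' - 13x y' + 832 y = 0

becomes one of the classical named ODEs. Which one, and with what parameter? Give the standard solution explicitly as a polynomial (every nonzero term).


All three coefficients share the factor 13; dividing through by 13 gives  (1 - x^2) y'' - x y' + 64 y = 0.
This matches the Chebyshev equation (1 - x^2) y'' - x y' + n^2 y = 0 (note the -x y' term, not -2x y') with n^2 = 64, so n = 8; the polynomial solution is T_8(x).
With y = sum_k a_k x^k, matching x^k gives (k+2)(k+1) a_{k+2} = (k^2 - n^2) a_k = (k - 8)(k + 8) a_k. The right side vanishes at k = 8, so the series with the parity of 8 terminates at degree 8.
Standard normalization: leading coefficient of T_n is 2^(n-1), so a_8 = 2^7 = 128. Work downward with a_k = (k+1)(k+2) a_{k+2} / ((k - 8)(k + 8)):
  a_6 = (7)(8)(128) / ((6 - 8)(6 + 8)) = 7168/(-28) = -256
  a_4 = (5)(6)(-256) / ((4 - 8)(4 + 8)) = -7680/(-48) = 160
  a_2 = (3)(4)(160) / ((2 - 8)(2 + 8)) = 1920/(-60) = -32
  a_0 = (1)(2)(-32) / ((0 - 8)(0 + 8)) = -64/(-64) = 1
Hence T_8(x) = 128 x^8 - 256 x^6 + 160 x^4 - 32 x^2 + 1.

T_8(x); series = 128 x^8 - 256 x^6 + 160 x^4 - 32 x^2 + 1
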